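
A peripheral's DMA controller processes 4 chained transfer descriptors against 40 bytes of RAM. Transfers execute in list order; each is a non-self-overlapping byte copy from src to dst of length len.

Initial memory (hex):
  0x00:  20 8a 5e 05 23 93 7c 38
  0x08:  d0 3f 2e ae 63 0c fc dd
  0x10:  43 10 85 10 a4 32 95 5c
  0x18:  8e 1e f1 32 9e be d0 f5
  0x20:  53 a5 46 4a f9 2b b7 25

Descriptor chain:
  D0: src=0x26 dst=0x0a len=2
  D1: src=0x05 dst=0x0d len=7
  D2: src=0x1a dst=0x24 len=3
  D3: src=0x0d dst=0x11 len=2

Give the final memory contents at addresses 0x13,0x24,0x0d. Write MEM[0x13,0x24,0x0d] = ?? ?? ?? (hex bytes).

MEM[0x13,0x24,0x0d] = 25 f1 93

D0: mem[0x0a..0x0b] <- [b7 25]
D1: mem[0x0d..0x13] <- [93 7c 38 d0 3f b7 25]
D2: mem[0x24..0x26] <- [f1 32 9e]
D3: mem[0x11..0x12] <- [93 7c]
query mem[0x13]=0x25, mem[0x24]=0xf1, mem[0x0d]=0x93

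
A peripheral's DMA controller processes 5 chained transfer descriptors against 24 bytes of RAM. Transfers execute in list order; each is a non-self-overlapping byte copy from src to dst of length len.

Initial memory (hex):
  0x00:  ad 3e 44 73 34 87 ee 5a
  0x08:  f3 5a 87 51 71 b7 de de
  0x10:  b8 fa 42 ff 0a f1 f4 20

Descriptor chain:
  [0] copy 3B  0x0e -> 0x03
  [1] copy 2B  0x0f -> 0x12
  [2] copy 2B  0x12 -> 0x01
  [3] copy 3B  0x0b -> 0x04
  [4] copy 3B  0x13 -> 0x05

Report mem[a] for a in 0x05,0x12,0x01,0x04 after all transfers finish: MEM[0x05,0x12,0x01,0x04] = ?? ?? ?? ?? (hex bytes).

MEM[0x05,0x12,0x01,0x04] = b8 de de 51

D0: mem[0x03..0x05] <- [de de b8]
D1: mem[0x12..0x13] <- [de b8]
D2: mem[0x01..0x02] <- [de b8]
D3: mem[0x04..0x06] <- [51 71 b7]
D4: mem[0x05..0x07] <- [b8 0a f1]
query mem[0x05]=0xb8, mem[0x12]=0xde, mem[0x01]=0xde, mem[0x04]=0x51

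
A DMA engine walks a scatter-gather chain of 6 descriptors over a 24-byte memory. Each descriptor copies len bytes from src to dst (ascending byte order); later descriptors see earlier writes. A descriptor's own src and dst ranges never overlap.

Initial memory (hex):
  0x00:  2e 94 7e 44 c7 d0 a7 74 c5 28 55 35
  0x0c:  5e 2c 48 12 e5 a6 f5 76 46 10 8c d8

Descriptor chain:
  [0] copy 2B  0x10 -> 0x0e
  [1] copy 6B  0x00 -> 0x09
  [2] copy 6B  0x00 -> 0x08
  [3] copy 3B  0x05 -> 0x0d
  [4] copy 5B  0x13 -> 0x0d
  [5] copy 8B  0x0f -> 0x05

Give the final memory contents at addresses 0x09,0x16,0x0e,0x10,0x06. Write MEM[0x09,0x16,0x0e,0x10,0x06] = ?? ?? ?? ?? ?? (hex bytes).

  after D0: wrote 2B at 0x0e = e5a6
  after D1: wrote 6B at 0x09 = 2e947e44c7d0
  after D2: wrote 6B at 0x08 = 2e947e44c7d0
  after D3: wrote 3B at 0x0d = d0a774
  after D4: wrote 5B at 0x0d = 7646108cd8
  after D5: wrote 8B at 0x05 = 108cd8f57646108c
query mem[0x09]=0x76, mem[0x16]=0x8c, mem[0x0e]=0x46, mem[0x10]=0x8c, mem[0x06]=0x8c

MEM[0x09,0x16,0x0e,0x10,0x06] = 76 8c 46 8c 8c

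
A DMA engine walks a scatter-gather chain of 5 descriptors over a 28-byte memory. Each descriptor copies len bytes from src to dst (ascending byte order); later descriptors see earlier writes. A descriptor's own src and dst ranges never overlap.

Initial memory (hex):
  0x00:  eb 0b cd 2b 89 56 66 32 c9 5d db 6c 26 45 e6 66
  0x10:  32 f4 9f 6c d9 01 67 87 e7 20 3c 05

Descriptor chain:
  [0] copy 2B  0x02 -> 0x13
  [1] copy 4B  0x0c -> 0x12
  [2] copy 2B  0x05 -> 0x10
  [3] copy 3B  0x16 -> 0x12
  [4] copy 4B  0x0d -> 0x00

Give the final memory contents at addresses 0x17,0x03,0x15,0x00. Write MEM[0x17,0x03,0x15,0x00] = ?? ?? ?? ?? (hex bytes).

#0 dst[0x13+2] := {0xcd,0x2b}
#1 dst[0x12+4] := {0x26,0x45,0xe6,0x66}
#2 dst[0x10+2] := {0x56,0x66}
#3 dst[0x12+3] := {0x67,0x87,0xe7}
#4 dst[0x00+4] := {0x45,0xe6,0x66,0x56}
query mem[0x17]=0x87, mem[0x03]=0x56, mem[0x15]=0x66, mem[0x00]=0x45

MEM[0x17,0x03,0x15,0x00] = 87 56 66 45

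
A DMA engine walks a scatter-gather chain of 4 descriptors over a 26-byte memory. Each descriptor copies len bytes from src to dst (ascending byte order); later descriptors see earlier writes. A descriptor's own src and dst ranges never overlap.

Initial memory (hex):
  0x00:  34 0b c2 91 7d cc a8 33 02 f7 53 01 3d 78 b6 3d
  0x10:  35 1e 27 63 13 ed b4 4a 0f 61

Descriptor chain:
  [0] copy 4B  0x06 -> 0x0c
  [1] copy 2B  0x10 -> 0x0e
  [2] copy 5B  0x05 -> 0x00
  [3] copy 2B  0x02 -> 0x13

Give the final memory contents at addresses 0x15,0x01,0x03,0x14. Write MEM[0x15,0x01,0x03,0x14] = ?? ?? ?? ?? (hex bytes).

  after D0: wrote 4B at 0x0c = a83302f7
  after D1: wrote 2B at 0x0e = 351e
  after D2: wrote 5B at 0x00 = cca83302f7
  after D3: wrote 2B at 0x13 = 3302
query mem[0x15]=0xed, mem[0x01]=0xa8, mem[0x03]=0x02, mem[0x14]=0x02

MEM[0x15,0x01,0x03,0x14] = ed a8 02 02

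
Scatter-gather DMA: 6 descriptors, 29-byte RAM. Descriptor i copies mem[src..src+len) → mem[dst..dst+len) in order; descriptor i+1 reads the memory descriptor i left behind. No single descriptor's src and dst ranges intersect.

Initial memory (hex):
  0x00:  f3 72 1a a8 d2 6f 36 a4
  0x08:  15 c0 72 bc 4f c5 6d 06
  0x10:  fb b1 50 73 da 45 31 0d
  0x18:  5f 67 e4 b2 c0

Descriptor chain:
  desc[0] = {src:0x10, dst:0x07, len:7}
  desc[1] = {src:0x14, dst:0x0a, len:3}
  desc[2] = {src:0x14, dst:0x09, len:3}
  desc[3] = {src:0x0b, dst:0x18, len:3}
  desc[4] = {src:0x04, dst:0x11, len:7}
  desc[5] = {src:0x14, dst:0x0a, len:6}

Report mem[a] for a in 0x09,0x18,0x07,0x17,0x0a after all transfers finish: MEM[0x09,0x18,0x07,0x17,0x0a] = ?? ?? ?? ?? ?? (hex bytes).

#0 dst[0x07+7] := {0xfb,0xb1,0x50,0x73,0xda,0x45,0x31}
#1 dst[0x0a+3] := {0xda,0x45,0x31}
#2 dst[0x09+3] := {0xda,0x45,0x31}
#3 dst[0x18+3] := {0x31,0x31,0x31}
#4 dst[0x11+7] := {0xd2,0x6f,0x36,0xfb,0xb1,0xda,0x45}
#5 dst[0x0a+6] := {0xfb,0xb1,0xda,0x45,0x31,0x31}
query mem[0x09]=0xda, mem[0x18]=0x31, mem[0x07]=0xfb, mem[0x17]=0x45, mem[0x0a]=0xfb

MEM[0x09,0x18,0x07,0x17,0x0a] = da 31 fb 45 fb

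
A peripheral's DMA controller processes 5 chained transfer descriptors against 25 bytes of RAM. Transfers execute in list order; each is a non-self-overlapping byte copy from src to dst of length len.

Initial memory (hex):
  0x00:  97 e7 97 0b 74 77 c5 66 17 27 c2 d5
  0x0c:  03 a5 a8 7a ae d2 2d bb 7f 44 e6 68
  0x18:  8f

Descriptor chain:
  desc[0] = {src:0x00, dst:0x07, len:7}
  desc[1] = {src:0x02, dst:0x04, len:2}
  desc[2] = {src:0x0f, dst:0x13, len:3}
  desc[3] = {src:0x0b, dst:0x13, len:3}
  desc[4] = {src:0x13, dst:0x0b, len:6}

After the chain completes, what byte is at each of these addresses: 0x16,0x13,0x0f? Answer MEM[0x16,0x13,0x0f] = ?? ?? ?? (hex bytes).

[0] 0x00->0x07 len=7 : 97 e7 97 0b 74 77 c5
[1] 0x02->0x04 len=2 : 97 0b
[2] 0x0f->0x13 len=3 : 7a ae d2
[3] 0x0b->0x13 len=3 : 74 77 c5
[4] 0x13->0x0b len=6 : 74 77 c5 e6 68 8f
query mem[0x16]=0xe6, mem[0x13]=0x74, mem[0x0f]=0x68

MEM[0x16,0x13,0x0f] = e6 74 68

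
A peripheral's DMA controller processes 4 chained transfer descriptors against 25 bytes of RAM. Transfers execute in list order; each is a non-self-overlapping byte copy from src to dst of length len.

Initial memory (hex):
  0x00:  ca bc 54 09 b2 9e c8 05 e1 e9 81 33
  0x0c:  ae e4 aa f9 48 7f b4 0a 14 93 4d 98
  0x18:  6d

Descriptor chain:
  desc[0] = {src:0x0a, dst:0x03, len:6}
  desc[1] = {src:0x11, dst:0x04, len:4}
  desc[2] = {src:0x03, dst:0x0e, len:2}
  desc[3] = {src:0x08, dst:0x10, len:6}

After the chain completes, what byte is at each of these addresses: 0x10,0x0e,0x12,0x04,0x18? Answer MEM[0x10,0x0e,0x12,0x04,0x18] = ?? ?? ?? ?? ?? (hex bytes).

D0: mem[0x03..0x08] <- [81 33 ae e4 aa f9]
D1: mem[0x04..0x07] <- [7f b4 0a 14]
D2: mem[0x0e..0x0f] <- [81 7f]
D3: mem[0x10..0x15] <- [f9 e9 81 33 ae e4]
query mem[0x10]=0xf9, mem[0x0e]=0x81, mem[0x12]=0x81, mem[0x04]=0x7f, mem[0x18]=0x6d

MEM[0x10,0x0e,0x12,0x04,0x18] = f9 81 81 7f 6d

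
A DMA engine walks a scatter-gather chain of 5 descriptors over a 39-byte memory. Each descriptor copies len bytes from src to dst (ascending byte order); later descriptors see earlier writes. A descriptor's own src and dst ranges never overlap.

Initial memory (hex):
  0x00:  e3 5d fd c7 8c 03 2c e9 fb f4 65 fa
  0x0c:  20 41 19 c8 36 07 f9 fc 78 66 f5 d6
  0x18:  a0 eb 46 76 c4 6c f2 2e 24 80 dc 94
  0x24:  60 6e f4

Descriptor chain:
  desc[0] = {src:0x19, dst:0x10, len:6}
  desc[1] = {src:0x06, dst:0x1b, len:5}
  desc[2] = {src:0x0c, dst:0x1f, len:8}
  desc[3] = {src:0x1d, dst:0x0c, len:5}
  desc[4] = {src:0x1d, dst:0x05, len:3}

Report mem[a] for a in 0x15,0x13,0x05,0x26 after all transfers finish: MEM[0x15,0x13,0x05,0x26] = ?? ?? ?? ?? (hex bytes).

MEM[0x15,0x13,0x05,0x26] = f2 c4 fb c4

  after D0: wrote 6B at 0x10 = eb4676c46cf2
  after D1: wrote 5B at 0x1b = 2ce9fbf465
  after D2: wrote 8B at 0x1f = 204119c8eb4676c4
  after D3: wrote 5B at 0x0c = fbf4204119
  after D4: wrote 3B at 0x05 = fbf420
query mem[0x15]=0xf2, mem[0x13]=0xc4, mem[0x05]=0xfb, mem[0x26]=0xc4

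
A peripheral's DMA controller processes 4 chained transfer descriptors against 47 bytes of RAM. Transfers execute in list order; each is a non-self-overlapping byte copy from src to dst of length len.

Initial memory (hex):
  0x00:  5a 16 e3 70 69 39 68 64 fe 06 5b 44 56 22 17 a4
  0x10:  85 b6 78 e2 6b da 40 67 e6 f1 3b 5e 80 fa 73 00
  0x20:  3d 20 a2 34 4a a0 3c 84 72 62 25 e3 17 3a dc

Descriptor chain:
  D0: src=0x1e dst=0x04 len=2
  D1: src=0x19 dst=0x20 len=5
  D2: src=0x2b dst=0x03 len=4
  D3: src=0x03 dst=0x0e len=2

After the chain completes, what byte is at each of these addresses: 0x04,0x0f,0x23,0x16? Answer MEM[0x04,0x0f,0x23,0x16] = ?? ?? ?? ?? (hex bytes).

MEM[0x04,0x0f,0x23,0x16] = 17 17 80 40

#0 dst[0x04+2] := {0x73,0x00}
#1 dst[0x20+5] := {0xf1,0x3b,0x5e,0x80,0xfa}
#2 dst[0x03+4] := {0xe3,0x17,0x3a,0xdc}
#3 dst[0x0e+2] := {0xe3,0x17}
query mem[0x04]=0x17, mem[0x0f]=0x17, mem[0x23]=0x80, mem[0x16]=0x40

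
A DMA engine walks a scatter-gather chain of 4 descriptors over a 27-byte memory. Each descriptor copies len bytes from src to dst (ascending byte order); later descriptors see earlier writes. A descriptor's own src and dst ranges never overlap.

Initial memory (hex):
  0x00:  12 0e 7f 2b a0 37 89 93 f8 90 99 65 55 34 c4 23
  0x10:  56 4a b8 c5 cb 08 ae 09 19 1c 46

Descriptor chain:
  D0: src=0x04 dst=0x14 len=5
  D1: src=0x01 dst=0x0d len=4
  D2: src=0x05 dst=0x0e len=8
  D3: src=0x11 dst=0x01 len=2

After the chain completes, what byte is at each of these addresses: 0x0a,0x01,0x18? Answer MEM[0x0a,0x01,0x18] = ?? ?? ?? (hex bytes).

MEM[0x0a,0x01,0x18] = 99 f8 f8

D0: mem[0x14..0x18] <- [a0 37 89 93 f8]
D1: mem[0x0d..0x10] <- [0e 7f 2b a0]
D2: mem[0x0e..0x15] <- [37 89 93 f8 90 99 65 55]
D3: mem[0x01..0x02] <- [f8 90]
query mem[0x0a]=0x99, mem[0x01]=0xf8, mem[0x18]=0xf8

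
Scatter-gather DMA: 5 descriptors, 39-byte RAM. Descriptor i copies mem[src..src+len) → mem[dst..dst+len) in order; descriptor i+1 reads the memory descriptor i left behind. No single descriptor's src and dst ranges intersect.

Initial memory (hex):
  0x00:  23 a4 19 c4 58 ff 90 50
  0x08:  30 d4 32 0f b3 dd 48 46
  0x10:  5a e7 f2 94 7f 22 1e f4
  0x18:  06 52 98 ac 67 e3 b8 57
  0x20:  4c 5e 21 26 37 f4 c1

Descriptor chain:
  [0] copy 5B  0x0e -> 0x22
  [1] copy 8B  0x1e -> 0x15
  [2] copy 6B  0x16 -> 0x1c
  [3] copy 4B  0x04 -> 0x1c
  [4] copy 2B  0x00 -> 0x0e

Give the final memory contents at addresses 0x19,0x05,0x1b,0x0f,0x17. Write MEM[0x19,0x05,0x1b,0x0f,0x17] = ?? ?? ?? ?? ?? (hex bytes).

MEM[0x19,0x05,0x1b,0x0f,0x17] = 48 ff 5a a4 4c

  after D0: wrote 5B at 0x22 = 48465ae7f2
  after D1: wrote 8B at 0x15 = b8574c5e48465ae7
  after D2: wrote 6B at 0x1c = 574c5e48465a
  after D3: wrote 4B at 0x1c = 58ff9050
  after D4: wrote 2B at 0x0e = 23a4
query mem[0x19]=0x48, mem[0x05]=0xff, mem[0x1b]=0x5a, mem[0x0f]=0xa4, mem[0x17]=0x4c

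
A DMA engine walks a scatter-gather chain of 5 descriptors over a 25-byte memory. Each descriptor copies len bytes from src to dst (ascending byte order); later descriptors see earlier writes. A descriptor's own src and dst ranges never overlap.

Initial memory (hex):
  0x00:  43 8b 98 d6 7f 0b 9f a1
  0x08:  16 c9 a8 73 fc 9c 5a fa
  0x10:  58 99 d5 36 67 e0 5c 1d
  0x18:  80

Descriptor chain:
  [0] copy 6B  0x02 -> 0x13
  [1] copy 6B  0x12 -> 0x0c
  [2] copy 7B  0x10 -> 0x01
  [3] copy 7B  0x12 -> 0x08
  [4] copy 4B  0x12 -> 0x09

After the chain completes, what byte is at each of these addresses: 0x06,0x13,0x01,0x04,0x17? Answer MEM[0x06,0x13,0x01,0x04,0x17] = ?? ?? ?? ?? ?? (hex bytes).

#0 dst[0x13+6] := {0x98,0xd6,0x7f,0x0b,0x9f,0xa1}
#1 dst[0x0c+6] := {0xd5,0x98,0xd6,0x7f,0x0b,0x9f}
#2 dst[0x01+7] := {0x0b,0x9f,0xd5,0x98,0xd6,0x7f,0x0b}
#3 dst[0x08+7] := {0xd5,0x98,0xd6,0x7f,0x0b,0x9f,0xa1}
#4 dst[0x09+4] := {0xd5,0x98,0xd6,0x7f}
query mem[0x06]=0x7f, mem[0x13]=0x98, mem[0x01]=0x0b, mem[0x04]=0x98, mem[0x17]=0x9f

MEM[0x06,0x13,0x01,0x04,0x17] = 7f 98 0b 98 9f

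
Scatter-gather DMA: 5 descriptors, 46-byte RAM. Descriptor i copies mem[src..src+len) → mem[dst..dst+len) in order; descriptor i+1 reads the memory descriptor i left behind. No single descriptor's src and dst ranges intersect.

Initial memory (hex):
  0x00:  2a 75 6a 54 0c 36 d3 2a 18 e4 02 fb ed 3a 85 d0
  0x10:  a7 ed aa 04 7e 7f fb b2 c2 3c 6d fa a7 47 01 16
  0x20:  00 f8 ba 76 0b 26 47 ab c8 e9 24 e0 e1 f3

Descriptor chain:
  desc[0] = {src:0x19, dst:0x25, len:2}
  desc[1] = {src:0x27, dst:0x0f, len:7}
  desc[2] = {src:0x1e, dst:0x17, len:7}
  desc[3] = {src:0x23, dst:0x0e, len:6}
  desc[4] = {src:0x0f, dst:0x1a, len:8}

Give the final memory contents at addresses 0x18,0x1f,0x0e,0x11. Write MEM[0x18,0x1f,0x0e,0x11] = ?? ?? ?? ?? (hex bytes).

MEM[0x18,0x1f,0x0e,0x11] = 16 e1 76 6d

  after D0: wrote 2B at 0x25 = 3c6d
  after D1: wrote 7B at 0x0f = abc8e924e0e1f3
  after D2: wrote 7B at 0x17 = 011600f8ba760b
  after D3: wrote 6B at 0x0e = 760b3c6dabc8
  after D4: wrote 8B at 0x1a = 0b3c6dabc8e1f3fb
query mem[0x18]=0x16, mem[0x1f]=0xe1, mem[0x0e]=0x76, mem[0x11]=0x6d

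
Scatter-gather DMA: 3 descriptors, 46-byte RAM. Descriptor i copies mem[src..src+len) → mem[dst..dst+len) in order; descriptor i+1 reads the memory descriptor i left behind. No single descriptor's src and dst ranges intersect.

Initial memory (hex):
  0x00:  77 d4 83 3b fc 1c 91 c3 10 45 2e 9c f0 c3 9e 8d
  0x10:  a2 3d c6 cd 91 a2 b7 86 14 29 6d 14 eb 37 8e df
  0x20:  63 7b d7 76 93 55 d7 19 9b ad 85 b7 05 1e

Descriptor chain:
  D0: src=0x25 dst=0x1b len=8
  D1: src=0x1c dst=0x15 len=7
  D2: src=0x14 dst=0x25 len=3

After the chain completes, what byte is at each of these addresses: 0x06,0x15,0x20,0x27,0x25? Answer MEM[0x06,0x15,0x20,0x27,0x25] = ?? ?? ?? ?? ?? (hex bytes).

D0: mem[0x1b..0x22] <- [55 d7 19 9b ad 85 b7 05]
D1: mem[0x15..0x1b] <- [d7 19 9b ad 85 b7 05]
D2: mem[0x25..0x27] <- [91 d7 19]
query mem[0x06]=0x91, mem[0x15]=0xd7, mem[0x20]=0x85, mem[0x27]=0x19, mem[0x25]=0x91

MEM[0x06,0x15,0x20,0x27,0x25] = 91 d7 85 19 91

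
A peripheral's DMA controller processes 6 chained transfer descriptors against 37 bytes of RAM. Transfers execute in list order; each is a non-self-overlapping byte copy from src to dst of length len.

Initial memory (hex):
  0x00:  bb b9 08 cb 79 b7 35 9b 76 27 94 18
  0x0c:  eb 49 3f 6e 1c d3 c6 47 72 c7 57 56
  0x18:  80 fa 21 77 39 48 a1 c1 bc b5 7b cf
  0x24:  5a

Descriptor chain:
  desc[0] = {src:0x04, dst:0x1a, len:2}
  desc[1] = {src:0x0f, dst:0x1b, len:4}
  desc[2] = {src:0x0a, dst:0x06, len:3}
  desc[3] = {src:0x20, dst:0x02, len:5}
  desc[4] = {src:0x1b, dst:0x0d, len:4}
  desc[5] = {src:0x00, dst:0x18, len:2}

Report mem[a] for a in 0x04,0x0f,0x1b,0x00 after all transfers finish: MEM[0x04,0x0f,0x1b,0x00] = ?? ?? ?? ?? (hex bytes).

MEM[0x04,0x0f,0x1b,0x00] = 7b d3 6e bb

  after D0: wrote 2B at 0x1a = 79b7
  after D1: wrote 4B at 0x1b = 6e1cd3c6
  after D2: wrote 3B at 0x06 = 9418eb
  after D3: wrote 5B at 0x02 = bcb57bcf5a
  after D4: wrote 4B at 0x0d = 6e1cd3c6
  after D5: wrote 2B at 0x18 = bbb9
query mem[0x04]=0x7b, mem[0x0f]=0xd3, mem[0x1b]=0x6e, mem[0x00]=0xbb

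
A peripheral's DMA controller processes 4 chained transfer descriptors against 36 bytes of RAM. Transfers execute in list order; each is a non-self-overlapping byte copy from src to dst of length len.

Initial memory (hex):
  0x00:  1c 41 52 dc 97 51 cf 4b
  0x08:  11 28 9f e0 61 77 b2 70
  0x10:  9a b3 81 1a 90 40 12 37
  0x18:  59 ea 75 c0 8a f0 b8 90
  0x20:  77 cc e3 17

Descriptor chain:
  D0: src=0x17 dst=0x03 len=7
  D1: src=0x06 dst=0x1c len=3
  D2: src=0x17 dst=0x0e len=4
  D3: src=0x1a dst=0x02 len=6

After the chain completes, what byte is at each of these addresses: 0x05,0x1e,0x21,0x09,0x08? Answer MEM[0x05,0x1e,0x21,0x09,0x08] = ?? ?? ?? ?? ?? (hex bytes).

D0: mem[0x03..0x09] <- [37 59 ea 75 c0 8a f0]
D1: mem[0x1c..0x1e] <- [75 c0 8a]
D2: mem[0x0e..0x11] <- [37 59 ea 75]
D3: mem[0x02..0x07] <- [75 c0 75 c0 8a 90]
query mem[0x05]=0xc0, mem[0x1e]=0x8a, mem[0x21]=0xcc, mem[0x09]=0xf0, mem[0x08]=0x8a

MEM[0x05,0x1e,0x21,0x09,0x08] = c0 8a cc f0 8a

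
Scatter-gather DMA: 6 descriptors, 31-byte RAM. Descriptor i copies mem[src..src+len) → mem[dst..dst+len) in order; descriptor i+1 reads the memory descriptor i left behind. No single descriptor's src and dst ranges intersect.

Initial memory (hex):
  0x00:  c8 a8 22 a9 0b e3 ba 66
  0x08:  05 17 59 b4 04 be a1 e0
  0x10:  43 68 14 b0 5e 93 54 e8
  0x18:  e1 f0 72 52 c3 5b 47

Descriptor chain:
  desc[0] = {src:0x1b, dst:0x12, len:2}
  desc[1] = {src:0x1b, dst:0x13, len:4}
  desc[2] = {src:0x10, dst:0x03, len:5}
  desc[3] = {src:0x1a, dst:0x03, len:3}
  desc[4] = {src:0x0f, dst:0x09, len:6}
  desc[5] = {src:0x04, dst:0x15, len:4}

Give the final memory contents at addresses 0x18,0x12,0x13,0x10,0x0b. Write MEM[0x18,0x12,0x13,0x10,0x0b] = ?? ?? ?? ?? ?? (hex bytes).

D0: mem[0x12..0x13] <- [52 c3]
D1: mem[0x13..0x16] <- [52 c3 5b 47]
D2: mem[0x03..0x07] <- [43 68 52 52 c3]
D3: mem[0x03..0x05] <- [72 52 c3]
D4: mem[0x09..0x0e] <- [e0 43 68 52 52 c3]
D5: mem[0x15..0x18] <- [52 c3 52 c3]
query mem[0x18]=0xc3, mem[0x12]=0x52, mem[0x13]=0x52, mem[0x10]=0x43, mem[0x0b]=0x68

MEM[0x18,0x12,0x13,0x10,0x0b] = c3 52 52 43 68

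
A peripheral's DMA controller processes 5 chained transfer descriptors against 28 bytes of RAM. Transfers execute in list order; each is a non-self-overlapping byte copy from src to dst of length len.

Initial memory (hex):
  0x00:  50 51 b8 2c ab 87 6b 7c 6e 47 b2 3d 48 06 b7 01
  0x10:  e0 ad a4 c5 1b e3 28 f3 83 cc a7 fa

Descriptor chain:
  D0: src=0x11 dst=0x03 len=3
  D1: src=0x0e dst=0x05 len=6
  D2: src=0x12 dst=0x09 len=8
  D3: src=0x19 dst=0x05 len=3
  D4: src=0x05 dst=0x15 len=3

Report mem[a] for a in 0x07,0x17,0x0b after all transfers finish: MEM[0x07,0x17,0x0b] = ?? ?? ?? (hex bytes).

MEM[0x07,0x17,0x0b] = fa fa 1b

[0] 0x11->0x03 len=3 : ad a4 c5
[1] 0x0e->0x05 len=6 : b7 01 e0 ad a4 c5
[2] 0x12->0x09 len=8 : a4 c5 1b e3 28 f3 83 cc
[3] 0x19->0x05 len=3 : cc a7 fa
[4] 0x05->0x15 len=3 : cc a7 fa
query mem[0x07]=0xfa, mem[0x17]=0xfa, mem[0x0b]=0x1b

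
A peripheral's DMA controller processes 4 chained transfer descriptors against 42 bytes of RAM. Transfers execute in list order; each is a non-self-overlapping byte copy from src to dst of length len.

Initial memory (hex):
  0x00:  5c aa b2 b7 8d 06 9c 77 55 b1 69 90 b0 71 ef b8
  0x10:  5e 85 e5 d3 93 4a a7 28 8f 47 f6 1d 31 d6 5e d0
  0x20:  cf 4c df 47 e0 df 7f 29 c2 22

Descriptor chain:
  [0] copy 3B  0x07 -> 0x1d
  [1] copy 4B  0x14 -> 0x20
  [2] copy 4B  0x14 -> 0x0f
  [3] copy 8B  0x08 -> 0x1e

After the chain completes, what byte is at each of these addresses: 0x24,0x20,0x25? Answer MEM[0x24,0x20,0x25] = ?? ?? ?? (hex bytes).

MEM[0x24,0x20,0x25] = ef 69 93

  after D0: wrote 3B at 0x1d = 7755b1
  after D1: wrote 4B at 0x20 = 934aa728
  after D2: wrote 4B at 0x0f = 934aa728
  after D3: wrote 8B at 0x1e = 55b16990b071ef93
query mem[0x24]=0xef, mem[0x20]=0x69, mem[0x25]=0x93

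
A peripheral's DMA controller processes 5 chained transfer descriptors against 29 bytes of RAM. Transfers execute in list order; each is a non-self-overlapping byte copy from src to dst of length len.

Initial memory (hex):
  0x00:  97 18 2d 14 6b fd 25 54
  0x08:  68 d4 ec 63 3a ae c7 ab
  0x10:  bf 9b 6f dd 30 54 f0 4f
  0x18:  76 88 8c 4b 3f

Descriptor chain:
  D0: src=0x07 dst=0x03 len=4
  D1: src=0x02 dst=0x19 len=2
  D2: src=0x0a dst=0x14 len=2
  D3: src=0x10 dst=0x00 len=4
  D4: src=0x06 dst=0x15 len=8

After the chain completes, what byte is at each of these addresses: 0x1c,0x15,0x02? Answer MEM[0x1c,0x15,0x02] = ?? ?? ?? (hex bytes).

D0: mem[0x03..0x06] <- [54 68 d4 ec]
D1: mem[0x19..0x1a] <- [2d 54]
D2: mem[0x14..0x15] <- [ec 63]
D3: mem[0x00..0x03] <- [bf 9b 6f dd]
D4: mem[0x15..0x1c] <- [ec 54 68 d4 ec 63 3a ae]
query mem[0x1c]=0xae, mem[0x15]=0xec, mem[0x02]=0x6f

MEM[0x1c,0x15,0x02] = ae ec 6f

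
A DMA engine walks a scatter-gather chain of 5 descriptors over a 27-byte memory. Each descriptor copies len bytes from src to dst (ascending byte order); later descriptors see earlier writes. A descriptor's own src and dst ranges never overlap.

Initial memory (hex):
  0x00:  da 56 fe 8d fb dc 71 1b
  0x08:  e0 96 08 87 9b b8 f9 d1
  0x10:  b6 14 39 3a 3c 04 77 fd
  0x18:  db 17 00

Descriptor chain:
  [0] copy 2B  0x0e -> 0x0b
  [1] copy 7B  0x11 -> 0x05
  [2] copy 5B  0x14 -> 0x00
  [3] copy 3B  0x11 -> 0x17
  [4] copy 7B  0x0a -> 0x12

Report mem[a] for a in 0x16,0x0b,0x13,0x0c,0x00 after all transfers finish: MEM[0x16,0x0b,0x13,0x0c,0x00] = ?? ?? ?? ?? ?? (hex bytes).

MEM[0x16,0x0b,0x13,0x0c,0x00] = f9 fd fd d1 3c

#0 dst[0x0b+2] := {0xf9,0xd1}
#1 dst[0x05+7] := {0x14,0x39,0x3a,0x3c,0x04,0x77,0xfd}
#2 dst[0x00+5] := {0x3c,0x04,0x77,0xfd,0xdb}
#3 dst[0x17+3] := {0x14,0x39,0x3a}
#4 dst[0x12+7] := {0x77,0xfd,0xd1,0xb8,0xf9,0xd1,0xb6}
query mem[0x16]=0xf9, mem[0x0b]=0xfd, mem[0x13]=0xfd, mem[0x0c]=0xd1, mem[0x00]=0x3c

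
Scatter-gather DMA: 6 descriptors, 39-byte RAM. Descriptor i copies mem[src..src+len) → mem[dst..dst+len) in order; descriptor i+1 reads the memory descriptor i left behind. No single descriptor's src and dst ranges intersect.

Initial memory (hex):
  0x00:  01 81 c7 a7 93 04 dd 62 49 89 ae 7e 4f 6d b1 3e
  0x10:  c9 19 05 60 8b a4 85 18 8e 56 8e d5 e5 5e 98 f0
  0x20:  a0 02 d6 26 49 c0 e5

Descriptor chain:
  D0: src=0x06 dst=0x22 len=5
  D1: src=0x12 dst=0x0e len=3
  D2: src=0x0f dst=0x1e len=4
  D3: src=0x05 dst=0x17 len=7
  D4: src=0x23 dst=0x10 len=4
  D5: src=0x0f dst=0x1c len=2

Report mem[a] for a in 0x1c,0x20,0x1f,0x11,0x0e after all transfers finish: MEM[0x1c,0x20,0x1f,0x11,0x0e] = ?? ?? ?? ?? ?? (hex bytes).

MEM[0x1c,0x20,0x1f,0x11,0x0e] = 60 19 8b 49 05

D0: mem[0x22..0x26] <- [dd 62 49 89 ae]
D1: mem[0x0e..0x10] <- [05 60 8b]
D2: mem[0x1e..0x21] <- [60 8b 19 05]
D3: mem[0x17..0x1d] <- [04 dd 62 49 89 ae 7e]
D4: mem[0x10..0x13] <- [62 49 89 ae]
D5: mem[0x1c..0x1d] <- [60 62]
query mem[0x1c]=0x60, mem[0x20]=0x19, mem[0x1f]=0x8b, mem[0x11]=0x49, mem[0x0e]=0x05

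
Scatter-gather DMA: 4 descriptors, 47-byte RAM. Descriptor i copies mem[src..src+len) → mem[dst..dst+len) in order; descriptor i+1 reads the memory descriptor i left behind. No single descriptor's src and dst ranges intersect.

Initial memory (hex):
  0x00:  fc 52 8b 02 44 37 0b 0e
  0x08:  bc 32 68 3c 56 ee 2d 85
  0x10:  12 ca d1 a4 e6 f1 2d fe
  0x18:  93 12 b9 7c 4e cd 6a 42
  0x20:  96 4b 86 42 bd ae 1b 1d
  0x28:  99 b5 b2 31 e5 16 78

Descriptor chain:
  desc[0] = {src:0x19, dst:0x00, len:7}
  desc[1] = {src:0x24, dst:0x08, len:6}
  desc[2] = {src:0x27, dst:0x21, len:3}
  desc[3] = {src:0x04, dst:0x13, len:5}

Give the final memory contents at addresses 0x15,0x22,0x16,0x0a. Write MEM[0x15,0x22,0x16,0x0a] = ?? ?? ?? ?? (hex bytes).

MEM[0x15,0x22,0x16,0x0a] = 42 99 0e 1b

D0: mem[0x00..0x06] <- [12 b9 7c 4e cd 6a 42]
D1: mem[0x08..0x0d] <- [bd ae 1b 1d 99 b5]
D2: mem[0x21..0x23] <- [1d 99 b5]
D3: mem[0x13..0x17] <- [cd 6a 42 0e bd]
query mem[0x15]=0x42, mem[0x22]=0x99, mem[0x16]=0x0e, mem[0x0a]=0x1b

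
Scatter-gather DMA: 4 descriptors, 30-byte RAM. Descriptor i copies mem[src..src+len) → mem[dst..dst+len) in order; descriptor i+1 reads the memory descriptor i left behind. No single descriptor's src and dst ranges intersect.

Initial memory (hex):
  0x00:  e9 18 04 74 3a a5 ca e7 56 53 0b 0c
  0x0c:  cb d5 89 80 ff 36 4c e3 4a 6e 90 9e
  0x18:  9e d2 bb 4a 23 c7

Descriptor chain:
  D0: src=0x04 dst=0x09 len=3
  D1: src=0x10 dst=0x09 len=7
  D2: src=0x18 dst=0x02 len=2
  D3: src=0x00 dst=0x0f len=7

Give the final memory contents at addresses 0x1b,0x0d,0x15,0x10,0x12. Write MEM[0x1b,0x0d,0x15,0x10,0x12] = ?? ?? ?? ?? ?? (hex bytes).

[0] 0x04->0x09 len=3 : 3a a5 ca
[1] 0x10->0x09 len=7 : ff 36 4c e3 4a 6e 90
[2] 0x18->0x02 len=2 : 9e d2
[3] 0x00->0x0f len=7 : e9 18 9e d2 3a a5 ca
query mem[0x1b]=0x4a, mem[0x0d]=0x4a, mem[0x15]=0xca, mem[0x10]=0x18, mem[0x12]=0xd2

MEM[0x1b,0x0d,0x15,0x10,0x12] = 4a 4a ca 18 d2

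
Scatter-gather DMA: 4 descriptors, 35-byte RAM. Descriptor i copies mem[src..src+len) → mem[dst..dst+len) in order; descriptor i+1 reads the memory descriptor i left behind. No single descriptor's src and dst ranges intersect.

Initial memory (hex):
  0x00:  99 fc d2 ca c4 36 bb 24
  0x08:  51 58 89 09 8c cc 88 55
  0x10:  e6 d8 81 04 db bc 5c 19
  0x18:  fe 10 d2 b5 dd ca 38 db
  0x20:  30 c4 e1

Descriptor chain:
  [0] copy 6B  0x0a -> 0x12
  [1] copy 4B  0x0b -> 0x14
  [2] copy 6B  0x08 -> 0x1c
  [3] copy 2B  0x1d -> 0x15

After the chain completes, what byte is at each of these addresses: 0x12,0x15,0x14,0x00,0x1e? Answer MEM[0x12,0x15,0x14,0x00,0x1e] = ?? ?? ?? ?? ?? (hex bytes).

  after D0: wrote 6B at 0x12 = 89098ccc8855
  after D1: wrote 4B at 0x14 = 098ccc88
  after D2: wrote 6B at 0x1c = 515889098ccc
  after D3: wrote 2B at 0x15 = 5889
query mem[0x12]=0x89, mem[0x15]=0x58, mem[0x14]=0x09, mem[0x00]=0x99, mem[0x1e]=0x89

MEM[0x12,0x15,0x14,0x00,0x1e] = 89 58 09 99 89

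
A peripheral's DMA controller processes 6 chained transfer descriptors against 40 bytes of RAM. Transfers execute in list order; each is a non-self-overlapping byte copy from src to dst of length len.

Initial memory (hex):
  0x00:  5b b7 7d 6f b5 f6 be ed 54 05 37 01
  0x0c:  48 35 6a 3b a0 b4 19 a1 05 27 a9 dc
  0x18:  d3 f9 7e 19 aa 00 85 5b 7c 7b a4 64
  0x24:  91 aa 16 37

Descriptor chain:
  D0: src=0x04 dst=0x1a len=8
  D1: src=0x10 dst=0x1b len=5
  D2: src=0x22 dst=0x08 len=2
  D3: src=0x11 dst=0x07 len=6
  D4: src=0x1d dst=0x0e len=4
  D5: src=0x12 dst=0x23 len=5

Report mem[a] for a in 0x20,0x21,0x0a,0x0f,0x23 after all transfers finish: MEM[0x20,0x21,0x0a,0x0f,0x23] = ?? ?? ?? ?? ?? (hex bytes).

  after D0: wrote 8B at 0x1a = b5f6beed54053701
  after D1: wrote 5B at 0x1b = a0b419a105
  after D2: wrote 2B at 0x08 = a464
  after D3: wrote 6B at 0x07 = b419a10527a9
  after D4: wrote 4B at 0x0e = 19a10537
  after D5: wrote 5B at 0x23 = 19a10527a9
query mem[0x20]=0x37, mem[0x21]=0x01, mem[0x0a]=0x05, mem[0x0f]=0xa1, mem[0x23]=0x19

MEM[0x20,0x21,0x0a,0x0f,0x23] = 37 01 05 a1 19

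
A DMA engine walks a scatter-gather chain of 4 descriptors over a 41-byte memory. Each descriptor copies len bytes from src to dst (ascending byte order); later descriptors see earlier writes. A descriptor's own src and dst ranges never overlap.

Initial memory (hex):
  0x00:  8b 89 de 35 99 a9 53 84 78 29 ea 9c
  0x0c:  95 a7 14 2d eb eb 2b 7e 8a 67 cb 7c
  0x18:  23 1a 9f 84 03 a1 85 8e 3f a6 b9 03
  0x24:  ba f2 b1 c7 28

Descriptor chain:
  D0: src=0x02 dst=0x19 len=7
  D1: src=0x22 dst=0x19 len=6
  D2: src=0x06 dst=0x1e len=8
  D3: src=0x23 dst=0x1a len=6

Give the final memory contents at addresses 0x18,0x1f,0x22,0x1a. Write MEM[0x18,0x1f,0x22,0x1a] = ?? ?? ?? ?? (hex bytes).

MEM[0x18,0x1f,0x22,0x1a] = 23 28 ea 9c

D0: mem[0x19..0x1f] <- [de 35 99 a9 53 84 78]
D1: mem[0x19..0x1e] <- [b9 03 ba f2 b1 c7]
D2: mem[0x1e..0x25] <- [53 84 78 29 ea 9c 95 a7]
D3: mem[0x1a..0x1f] <- [9c 95 a7 b1 c7 28]
query mem[0x18]=0x23, mem[0x1f]=0x28, mem[0x22]=0xea, mem[0x1a]=0x9c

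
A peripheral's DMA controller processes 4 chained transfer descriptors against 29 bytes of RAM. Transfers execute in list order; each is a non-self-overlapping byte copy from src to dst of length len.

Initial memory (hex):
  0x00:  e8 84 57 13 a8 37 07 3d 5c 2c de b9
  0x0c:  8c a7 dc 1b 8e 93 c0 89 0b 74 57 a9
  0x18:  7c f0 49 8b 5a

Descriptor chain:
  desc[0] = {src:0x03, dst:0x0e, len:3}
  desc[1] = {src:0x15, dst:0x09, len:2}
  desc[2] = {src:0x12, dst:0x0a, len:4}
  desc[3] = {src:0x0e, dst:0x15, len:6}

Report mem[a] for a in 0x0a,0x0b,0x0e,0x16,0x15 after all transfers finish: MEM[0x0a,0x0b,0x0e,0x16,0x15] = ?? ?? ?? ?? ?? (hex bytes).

#0 dst[0x0e+3] := {0x13,0xa8,0x37}
#1 dst[0x09+2] := {0x74,0x57}
#2 dst[0x0a+4] := {0xc0,0x89,0x0b,0x74}
#3 dst[0x15+6] := {0x13,0xa8,0x37,0x93,0xc0,0x89}
query mem[0x0a]=0xc0, mem[0x0b]=0x89, mem[0x0e]=0x13, mem[0x16]=0xa8, mem[0x15]=0x13

MEM[0x0a,0x0b,0x0e,0x16,0x15] = c0 89 13 a8 13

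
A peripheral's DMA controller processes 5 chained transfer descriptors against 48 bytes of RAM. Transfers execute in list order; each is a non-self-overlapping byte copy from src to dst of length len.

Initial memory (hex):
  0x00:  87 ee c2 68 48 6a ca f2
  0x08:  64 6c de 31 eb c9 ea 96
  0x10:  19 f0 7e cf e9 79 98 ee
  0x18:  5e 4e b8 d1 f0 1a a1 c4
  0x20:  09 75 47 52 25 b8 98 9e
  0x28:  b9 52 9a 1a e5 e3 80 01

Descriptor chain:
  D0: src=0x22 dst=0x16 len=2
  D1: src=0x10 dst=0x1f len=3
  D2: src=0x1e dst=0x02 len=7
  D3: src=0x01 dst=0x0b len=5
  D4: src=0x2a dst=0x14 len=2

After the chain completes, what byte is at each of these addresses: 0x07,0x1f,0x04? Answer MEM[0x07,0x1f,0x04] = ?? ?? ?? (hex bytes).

D0: mem[0x16..0x17] <- [47 52]
D1: mem[0x1f..0x21] <- [19 f0 7e]
D2: mem[0x02..0x08] <- [a1 19 f0 7e 47 52 25]
D3: mem[0x0b..0x0f] <- [ee a1 19 f0 7e]
D4: mem[0x14..0x15] <- [9a 1a]
query mem[0x07]=0x52, mem[0x1f]=0x19, mem[0x04]=0xf0

MEM[0x07,0x1f,0x04] = 52 19 f0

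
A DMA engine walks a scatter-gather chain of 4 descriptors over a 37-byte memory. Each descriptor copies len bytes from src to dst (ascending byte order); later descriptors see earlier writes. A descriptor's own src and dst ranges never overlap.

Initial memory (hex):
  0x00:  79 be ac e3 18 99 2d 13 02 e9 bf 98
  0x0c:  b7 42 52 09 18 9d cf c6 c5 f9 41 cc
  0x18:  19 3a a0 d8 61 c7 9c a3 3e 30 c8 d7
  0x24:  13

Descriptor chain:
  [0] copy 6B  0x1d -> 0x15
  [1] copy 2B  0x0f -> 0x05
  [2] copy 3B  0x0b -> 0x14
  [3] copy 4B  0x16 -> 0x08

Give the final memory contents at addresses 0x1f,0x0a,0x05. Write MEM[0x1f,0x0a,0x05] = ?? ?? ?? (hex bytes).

  after D0: wrote 6B at 0x15 = c79ca33e30c8
  after D1: wrote 2B at 0x05 = 0918
  after D2: wrote 3B at 0x14 = 98b742
  after D3: wrote 4B at 0x08 = 42a33e30
query mem[0x1f]=0xa3, mem[0x0a]=0x3e, mem[0x05]=0x09

MEM[0x1f,0x0a,0x05] = a3 3e 09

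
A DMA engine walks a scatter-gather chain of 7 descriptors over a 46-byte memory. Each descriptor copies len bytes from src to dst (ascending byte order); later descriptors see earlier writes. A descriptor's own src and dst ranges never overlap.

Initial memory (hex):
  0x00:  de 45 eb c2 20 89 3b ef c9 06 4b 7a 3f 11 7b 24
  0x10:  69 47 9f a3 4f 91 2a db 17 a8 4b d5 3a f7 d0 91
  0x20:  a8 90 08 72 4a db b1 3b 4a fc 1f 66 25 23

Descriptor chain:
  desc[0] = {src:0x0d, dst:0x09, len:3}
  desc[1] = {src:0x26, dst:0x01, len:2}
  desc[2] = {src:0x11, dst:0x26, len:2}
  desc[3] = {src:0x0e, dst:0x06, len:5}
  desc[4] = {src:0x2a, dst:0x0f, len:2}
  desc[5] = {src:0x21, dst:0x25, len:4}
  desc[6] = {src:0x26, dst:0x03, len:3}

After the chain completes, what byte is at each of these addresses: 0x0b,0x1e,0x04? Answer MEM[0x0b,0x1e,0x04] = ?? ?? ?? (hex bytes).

#0 dst[0x09+3] := {0x11,0x7b,0x24}
#1 dst[0x01+2] := {0xb1,0x3b}
#2 dst[0x26+2] := {0x47,0x9f}
#3 dst[0x06+5] := {0x7b,0x24,0x69,0x47,0x9f}
#4 dst[0x0f+2] := {0x1f,0x66}
#5 dst[0x25+4] := {0x90,0x08,0x72,0x4a}
#6 dst[0x03+3] := {0x08,0x72,0x4a}
query mem[0x0b]=0x24, mem[0x1e]=0xd0, mem[0x04]=0x72

MEM[0x0b,0x1e,0x04] = 24 d0 72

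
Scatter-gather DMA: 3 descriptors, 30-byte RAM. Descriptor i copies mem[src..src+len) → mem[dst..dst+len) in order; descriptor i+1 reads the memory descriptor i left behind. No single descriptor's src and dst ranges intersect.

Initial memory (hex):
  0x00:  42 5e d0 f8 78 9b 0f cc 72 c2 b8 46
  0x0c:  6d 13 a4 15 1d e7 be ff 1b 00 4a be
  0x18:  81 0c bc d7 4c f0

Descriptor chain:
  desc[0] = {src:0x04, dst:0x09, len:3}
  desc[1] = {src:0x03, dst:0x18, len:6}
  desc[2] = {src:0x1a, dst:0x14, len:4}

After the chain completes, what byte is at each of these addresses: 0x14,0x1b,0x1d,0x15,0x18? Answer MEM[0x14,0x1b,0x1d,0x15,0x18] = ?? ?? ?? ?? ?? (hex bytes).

D0: mem[0x09..0x0b] <- [78 9b 0f]
D1: mem[0x18..0x1d] <- [f8 78 9b 0f cc 72]
D2: mem[0x14..0x17] <- [9b 0f cc 72]
query mem[0x14]=0x9b, mem[0x1b]=0x0f, mem[0x1d]=0x72, mem[0x15]=0x0f, mem[0x18]=0xf8

MEM[0x14,0x1b,0x1d,0x15,0x18] = 9b 0f 72 0f f8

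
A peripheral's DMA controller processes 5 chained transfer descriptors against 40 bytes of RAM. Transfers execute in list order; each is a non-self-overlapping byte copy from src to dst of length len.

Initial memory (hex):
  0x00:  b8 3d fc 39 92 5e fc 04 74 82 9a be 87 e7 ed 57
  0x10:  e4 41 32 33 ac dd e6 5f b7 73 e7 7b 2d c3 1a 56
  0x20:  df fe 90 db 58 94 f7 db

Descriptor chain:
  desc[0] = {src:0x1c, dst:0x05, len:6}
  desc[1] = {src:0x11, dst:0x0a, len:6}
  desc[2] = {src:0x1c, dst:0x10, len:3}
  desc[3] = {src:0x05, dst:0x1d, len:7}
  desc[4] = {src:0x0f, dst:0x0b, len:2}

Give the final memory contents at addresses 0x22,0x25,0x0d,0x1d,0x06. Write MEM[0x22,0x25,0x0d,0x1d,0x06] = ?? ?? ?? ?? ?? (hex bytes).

  after D0: wrote 6B at 0x05 = 2dc31a56dffe
  after D1: wrote 6B at 0x0a = 413233acdde6
  after D2: wrote 3B at 0x10 = 2dc31a
  after D3: wrote 7B at 0x1d = 2dc31a56df4132
  after D4: wrote 2B at 0x0b = e62d
query mem[0x22]=0x41, mem[0x25]=0x94, mem[0x0d]=0xac, mem[0x1d]=0x2d, mem[0x06]=0xc3

MEM[0x22,0x25,0x0d,0x1d,0x06] = 41 94 ac 2d c3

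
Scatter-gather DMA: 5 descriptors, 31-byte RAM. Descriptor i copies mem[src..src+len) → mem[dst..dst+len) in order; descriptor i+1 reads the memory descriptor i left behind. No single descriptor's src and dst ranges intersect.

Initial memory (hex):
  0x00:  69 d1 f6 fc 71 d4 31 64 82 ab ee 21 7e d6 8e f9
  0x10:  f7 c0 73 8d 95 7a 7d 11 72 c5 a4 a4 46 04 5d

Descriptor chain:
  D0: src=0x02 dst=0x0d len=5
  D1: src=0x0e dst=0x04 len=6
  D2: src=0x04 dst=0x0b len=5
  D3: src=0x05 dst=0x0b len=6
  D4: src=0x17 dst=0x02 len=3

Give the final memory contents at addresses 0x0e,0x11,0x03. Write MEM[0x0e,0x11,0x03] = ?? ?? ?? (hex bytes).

MEM[0x0e,0x11,0x03] = 73 31 72

D0: mem[0x0d..0x11] <- [f6 fc 71 d4 31]
D1: mem[0x04..0x09] <- [fc 71 d4 31 73 8d]
D2: mem[0x0b..0x0f] <- [fc 71 d4 31 73]
D3: mem[0x0b..0x10] <- [71 d4 31 73 8d ee]
D4: mem[0x02..0x04] <- [11 72 c5]
query mem[0x0e]=0x73, mem[0x11]=0x31, mem[0x03]=0x72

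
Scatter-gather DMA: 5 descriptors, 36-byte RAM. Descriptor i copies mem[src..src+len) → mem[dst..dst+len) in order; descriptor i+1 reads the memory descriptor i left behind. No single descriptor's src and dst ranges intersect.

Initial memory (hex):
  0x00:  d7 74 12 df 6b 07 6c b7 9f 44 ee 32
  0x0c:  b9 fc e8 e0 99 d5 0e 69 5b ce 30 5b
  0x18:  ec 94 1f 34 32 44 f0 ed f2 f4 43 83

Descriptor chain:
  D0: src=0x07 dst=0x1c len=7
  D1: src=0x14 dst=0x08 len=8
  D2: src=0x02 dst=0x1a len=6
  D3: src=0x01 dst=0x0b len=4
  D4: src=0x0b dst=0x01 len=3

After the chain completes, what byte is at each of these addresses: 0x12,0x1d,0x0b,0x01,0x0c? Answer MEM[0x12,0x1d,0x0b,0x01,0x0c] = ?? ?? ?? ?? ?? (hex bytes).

[0] 0x07->0x1c len=7 : b7 9f 44 ee 32 b9 fc
[1] 0x14->0x08 len=8 : 5b ce 30 5b ec 94 1f 34
[2] 0x02->0x1a len=6 : 12 df 6b 07 6c b7
[3] 0x01->0x0b len=4 : 74 12 df 6b
[4] 0x0b->0x01 len=3 : 74 12 df
query mem[0x12]=0x0e, mem[0x1d]=0x07, mem[0x0b]=0x74, mem[0x01]=0x74, mem[0x0c]=0x12

MEM[0x12,0x1d,0x0b,0x01,0x0c] = 0e 07 74 74 12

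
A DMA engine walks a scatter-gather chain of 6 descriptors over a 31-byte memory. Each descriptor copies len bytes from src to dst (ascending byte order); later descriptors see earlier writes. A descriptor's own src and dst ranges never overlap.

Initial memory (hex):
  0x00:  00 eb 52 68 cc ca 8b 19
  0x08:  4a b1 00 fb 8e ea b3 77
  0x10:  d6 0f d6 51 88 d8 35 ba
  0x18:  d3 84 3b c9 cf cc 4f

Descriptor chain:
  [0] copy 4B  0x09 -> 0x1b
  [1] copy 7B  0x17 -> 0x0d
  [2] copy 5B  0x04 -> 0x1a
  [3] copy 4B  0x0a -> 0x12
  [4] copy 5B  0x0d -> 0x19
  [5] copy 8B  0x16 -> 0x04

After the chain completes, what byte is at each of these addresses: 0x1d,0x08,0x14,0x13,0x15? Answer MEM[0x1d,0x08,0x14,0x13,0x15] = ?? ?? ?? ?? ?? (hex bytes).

  after D0: wrote 4B at 0x1b = b100fb8e
  after D1: wrote 7B at 0x0d = bad3843bb100fb
  after D2: wrote 5B at 0x1a = ccca8b194a
  after D3: wrote 4B at 0x12 = 00fb8eba
  after D4: wrote 5B at 0x19 = bad3843bb1
  after D5: wrote 8B at 0x04 = 35bad3bad3843bb1
query mem[0x1d]=0xb1, mem[0x08]=0xd3, mem[0x14]=0x8e, mem[0x13]=0xfb, mem[0x15]=0xba

MEM[0x1d,0x08,0x14,0x13,0x15] = b1 d3 8e fb ba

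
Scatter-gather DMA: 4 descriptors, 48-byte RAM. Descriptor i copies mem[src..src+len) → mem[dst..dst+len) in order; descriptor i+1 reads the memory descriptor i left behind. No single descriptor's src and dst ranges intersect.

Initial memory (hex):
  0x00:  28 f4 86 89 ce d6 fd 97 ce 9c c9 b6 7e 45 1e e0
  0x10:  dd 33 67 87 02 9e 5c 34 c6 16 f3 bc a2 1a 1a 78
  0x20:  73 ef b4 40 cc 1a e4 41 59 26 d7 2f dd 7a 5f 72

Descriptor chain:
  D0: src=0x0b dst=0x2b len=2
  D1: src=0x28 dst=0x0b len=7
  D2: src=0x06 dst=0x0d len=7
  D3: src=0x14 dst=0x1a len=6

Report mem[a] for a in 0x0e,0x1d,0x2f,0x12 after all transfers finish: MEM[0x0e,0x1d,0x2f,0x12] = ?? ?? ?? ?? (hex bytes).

MEM[0x0e,0x1d,0x2f,0x12] = 97 34 72 59

D0: mem[0x2b..0x2c] <- [b6 7e]
D1: mem[0x0b..0x11] <- [59 26 d7 b6 7e 7a 5f]
D2: mem[0x0d..0x13] <- [fd 97 ce 9c c9 59 26]
D3: mem[0x1a..0x1f] <- [02 9e 5c 34 c6 16]
query mem[0x0e]=0x97, mem[0x1d]=0x34, mem[0x2f]=0x72, mem[0x12]=0x59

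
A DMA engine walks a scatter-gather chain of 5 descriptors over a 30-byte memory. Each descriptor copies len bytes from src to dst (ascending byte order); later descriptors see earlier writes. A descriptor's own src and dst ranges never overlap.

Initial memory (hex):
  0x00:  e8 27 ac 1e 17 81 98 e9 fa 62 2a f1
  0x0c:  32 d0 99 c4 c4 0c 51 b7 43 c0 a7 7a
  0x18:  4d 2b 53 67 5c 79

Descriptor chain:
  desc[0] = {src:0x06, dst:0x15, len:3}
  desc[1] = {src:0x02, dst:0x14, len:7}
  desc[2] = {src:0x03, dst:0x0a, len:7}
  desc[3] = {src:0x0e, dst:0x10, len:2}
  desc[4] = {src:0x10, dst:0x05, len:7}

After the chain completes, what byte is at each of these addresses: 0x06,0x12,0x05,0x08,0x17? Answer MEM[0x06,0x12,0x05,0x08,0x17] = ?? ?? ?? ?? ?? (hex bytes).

MEM[0x06,0x12,0x05,0x08,0x17] = fa 51 e9 b7 81

  after D0: wrote 3B at 0x15 = 98e9fa
  after D1: wrote 7B at 0x14 = ac1e178198e9fa
  after D2: wrote 7B at 0x0a = 1e178198e9fa62
  after D3: wrote 2B at 0x10 = e9fa
  after D4: wrote 7B at 0x05 = e9fa51b7ac1e17
query mem[0x06]=0xfa, mem[0x12]=0x51, mem[0x05]=0xe9, mem[0x08]=0xb7, mem[0x17]=0x81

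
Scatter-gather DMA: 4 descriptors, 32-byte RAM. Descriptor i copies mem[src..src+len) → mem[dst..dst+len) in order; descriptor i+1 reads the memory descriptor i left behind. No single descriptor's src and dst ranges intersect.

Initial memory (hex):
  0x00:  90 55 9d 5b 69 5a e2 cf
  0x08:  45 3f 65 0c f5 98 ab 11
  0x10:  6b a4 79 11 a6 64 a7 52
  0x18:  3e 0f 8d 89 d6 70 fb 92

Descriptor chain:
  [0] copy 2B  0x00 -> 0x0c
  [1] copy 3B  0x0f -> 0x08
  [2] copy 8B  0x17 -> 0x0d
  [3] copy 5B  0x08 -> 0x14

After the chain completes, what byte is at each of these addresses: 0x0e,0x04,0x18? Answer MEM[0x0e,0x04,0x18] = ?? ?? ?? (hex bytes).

MEM[0x0e,0x04,0x18] = 3e 69 90

[0] 0x00->0x0c len=2 : 90 55
[1] 0x0f->0x08 len=3 : 11 6b a4
[2] 0x17->0x0d len=8 : 52 3e 0f 8d 89 d6 70 fb
[3] 0x08->0x14 len=5 : 11 6b a4 0c 90
query mem[0x0e]=0x3e, mem[0x04]=0x69, mem[0x18]=0x90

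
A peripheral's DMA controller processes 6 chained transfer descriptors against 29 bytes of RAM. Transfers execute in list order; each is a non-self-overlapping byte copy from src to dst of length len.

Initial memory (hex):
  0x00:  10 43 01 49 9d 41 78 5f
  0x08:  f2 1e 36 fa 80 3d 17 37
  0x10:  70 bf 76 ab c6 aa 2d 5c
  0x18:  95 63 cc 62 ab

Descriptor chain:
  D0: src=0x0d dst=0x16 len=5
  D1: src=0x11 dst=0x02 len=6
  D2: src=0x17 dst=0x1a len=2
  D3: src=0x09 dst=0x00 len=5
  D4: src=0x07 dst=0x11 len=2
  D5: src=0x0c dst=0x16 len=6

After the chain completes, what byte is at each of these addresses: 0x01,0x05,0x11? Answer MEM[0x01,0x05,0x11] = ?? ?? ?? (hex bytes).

D0: mem[0x16..0x1a] <- [3d 17 37 70 bf]
D1: mem[0x02..0x07] <- [bf 76 ab c6 aa 3d]
D2: mem[0x1a..0x1b] <- [17 37]
D3: mem[0x00..0x04] <- [1e 36 fa 80 3d]
D4: mem[0x11..0x12] <- [3d f2]
D5: mem[0x16..0x1b] <- [80 3d 17 37 70 3d]
query mem[0x01]=0x36, mem[0x05]=0xc6, mem[0x11]=0x3d

MEM[0x01,0x05,0x11] = 36 c6 3d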